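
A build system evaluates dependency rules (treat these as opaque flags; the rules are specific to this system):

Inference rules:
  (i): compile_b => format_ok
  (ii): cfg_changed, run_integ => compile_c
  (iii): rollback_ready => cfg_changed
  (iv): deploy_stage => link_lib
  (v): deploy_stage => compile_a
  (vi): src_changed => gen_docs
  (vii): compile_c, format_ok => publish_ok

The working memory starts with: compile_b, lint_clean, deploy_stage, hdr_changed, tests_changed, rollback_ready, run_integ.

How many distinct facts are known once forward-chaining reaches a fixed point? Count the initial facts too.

[1] (i) [compile_b => format_ok]; (iii) [rollback_ready => cfg_changed]; (iv) [deploy_stage => link_lib]; (v) [deploy_stage => compile_a]. ⇒ new: format_ok, cfg_changed, link_lib, compile_a.
[2] (ii) [cfg_changed, run_integ => compile_c]. ⇒ new: compile_c.
[3] (vii) [compile_c, format_ok => publish_ok]. ⇒ new: publish_ok.
Closure: {cfg_changed, compile_a, compile_b, compile_c, deploy_stage, format_ok, hdr_changed, link_lib, lint_clean, publish_ok, rollback_ready, run_integ, tests_changed} — 13 facts.

13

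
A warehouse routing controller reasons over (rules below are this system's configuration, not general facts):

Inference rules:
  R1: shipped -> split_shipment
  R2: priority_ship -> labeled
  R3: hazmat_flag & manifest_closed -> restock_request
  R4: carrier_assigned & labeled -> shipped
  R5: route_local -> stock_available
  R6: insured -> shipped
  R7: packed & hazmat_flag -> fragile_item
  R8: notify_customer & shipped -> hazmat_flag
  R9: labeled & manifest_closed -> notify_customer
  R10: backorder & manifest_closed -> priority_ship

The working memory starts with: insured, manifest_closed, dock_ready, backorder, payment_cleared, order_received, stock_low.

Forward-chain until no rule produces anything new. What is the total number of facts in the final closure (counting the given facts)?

14

[1] R6 [insured -> shipped]; R10 [backorder & manifest_closed -> priority_ship]. ⇒ new: shipped, priority_ship.
[2] R1 [shipped -> split_shipment]; R2 [priority_ship -> labeled]. ⇒ new: split_shipment, labeled.
[3] R9 [labeled & manifest_closed -> notify_customer]. ⇒ new: notify_customer.
[4] R8 [notify_customer & shipped -> hazmat_flag]. ⇒ new: hazmat_flag.
[5] R3 [hazmat_flag & manifest_closed -> restock_request]. ⇒ new: restock_request.
Closure: {backorder, dock_ready, hazmat_flag, insured, labeled, manifest_closed, notify_customer, order_received, payment_cleared, priority_ship, restock_request, shipped, split_shipment, stock_low} — 14 facts.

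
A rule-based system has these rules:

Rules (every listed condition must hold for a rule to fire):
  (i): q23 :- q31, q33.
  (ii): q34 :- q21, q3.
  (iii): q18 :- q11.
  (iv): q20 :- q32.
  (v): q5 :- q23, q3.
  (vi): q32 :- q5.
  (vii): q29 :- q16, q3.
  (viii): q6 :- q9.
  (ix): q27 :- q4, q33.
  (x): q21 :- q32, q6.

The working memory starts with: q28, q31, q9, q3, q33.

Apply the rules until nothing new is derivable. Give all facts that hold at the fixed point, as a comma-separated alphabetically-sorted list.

Round 1 — (i), (viii), derive q23, q6.
Round 2 — (v), derive q5.
Round 3 — (vi), derive q32.
Round 4 — (iv), (x), derive q20, q21.
Round 5 — (ii), derive q34.

q20, q21, q23, q28, q3, q31, q32, q33, q34, q5, q6, q9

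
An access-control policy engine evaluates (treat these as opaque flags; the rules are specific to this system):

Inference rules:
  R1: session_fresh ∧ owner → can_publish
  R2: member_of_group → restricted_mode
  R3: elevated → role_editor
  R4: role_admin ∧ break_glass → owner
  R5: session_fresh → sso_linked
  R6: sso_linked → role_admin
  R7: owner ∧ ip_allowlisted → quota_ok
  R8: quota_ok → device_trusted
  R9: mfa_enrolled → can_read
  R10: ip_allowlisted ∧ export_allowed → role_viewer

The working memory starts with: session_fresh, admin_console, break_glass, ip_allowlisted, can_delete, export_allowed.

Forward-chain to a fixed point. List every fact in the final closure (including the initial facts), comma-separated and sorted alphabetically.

admin_console, break_glass, can_delete, can_publish, device_trusted, export_allowed, ip_allowlisted, owner, quota_ok, role_admin, role_viewer, session_fresh, sso_linked

Round 1 — R5, R10, derive sso_linked, role_viewer.
Round 2 — R6, derive role_admin.
Round 3 — R4, derive owner.
Round 4 — R1, R7, derive can_publish, quota_ok.
Round 5 — R8, derive device_trusted.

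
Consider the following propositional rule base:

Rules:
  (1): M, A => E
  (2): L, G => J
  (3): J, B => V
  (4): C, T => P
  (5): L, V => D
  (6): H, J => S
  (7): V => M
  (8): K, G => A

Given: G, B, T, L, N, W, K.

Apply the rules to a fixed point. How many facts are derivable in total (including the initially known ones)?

Round 1: (2) [L, G => J]; (8) [K, G => A]. New: J, A.
Round 2: (3) [J, B => V]. New: V.
Round 3: (5) [L, V => D]; (7) [V => M]. New: D, M.
Round 4: (1) [M, A => E]. New: E.
Closure: {A, B, D, E, G, J, K, L, M, N, T, V, W} — 13 facts.

13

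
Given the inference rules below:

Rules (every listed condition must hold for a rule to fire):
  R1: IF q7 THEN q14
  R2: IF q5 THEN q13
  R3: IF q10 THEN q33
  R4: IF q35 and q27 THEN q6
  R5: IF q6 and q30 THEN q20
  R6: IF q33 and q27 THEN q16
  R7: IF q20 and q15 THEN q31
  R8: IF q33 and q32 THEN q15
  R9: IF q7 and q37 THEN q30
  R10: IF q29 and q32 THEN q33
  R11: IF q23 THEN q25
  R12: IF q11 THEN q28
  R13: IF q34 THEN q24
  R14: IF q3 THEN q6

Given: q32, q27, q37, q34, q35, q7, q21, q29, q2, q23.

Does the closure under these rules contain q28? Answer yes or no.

Round 1: R1 [IF q7 THEN q14]; R4 [IF q35 and q27 THEN q6]; R9 [IF q7 and q37 THEN q30]; R10 [IF q29 and q32 THEN q33]; R11 [IF q23 THEN q25]; R13 [IF q34 THEN q24]. New: q14, q6, q30, q33, q25, q24.
Round 2: R5 [IF q6 and q30 THEN q20]; R6 [IF q33 and q27 THEN q16]; R8 [IF q33 and q32 THEN q15]. New: q20, q16, q15.
Round 3: R7 [IF q20 and q15 THEN q31]. New: q31.
Fixed point reached. q28 is concluded only by R12; R12 needs q11 (never derived).

no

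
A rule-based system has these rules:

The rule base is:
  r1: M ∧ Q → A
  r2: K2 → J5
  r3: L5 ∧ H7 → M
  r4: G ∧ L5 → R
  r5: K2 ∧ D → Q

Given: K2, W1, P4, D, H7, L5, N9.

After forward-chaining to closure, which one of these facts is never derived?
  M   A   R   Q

Round 1: r2 [K2 → J5]; r3 [L5 ∧ H7 → M]; r5 [K2 ∧ D → Q]. Adds J5, M, Q.
Round 2: r1 [M ∧ Q → A]. Adds A.
Derived: Q (round 1), A (round 2), M (round 1). R never appears in any round.

R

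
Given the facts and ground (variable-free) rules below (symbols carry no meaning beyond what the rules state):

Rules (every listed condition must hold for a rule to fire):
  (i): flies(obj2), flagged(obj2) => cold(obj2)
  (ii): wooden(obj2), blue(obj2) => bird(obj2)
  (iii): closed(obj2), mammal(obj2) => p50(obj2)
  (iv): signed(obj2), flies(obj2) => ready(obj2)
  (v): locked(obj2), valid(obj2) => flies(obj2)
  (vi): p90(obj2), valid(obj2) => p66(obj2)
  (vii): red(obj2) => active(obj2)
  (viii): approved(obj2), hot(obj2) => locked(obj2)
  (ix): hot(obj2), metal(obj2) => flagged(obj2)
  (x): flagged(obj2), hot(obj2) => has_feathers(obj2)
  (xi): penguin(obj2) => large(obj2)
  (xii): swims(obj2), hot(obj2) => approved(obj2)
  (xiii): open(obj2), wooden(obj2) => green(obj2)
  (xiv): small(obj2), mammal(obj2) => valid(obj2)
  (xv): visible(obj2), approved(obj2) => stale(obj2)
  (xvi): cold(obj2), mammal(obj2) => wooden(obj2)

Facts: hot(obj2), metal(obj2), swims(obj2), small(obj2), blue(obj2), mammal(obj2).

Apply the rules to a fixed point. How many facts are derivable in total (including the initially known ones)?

15

[1] (ix) [hot(obj2), metal(obj2) => flagged(obj2)]; (xii) [swims(obj2), hot(obj2) => approved(obj2)]; (xiv) [small(obj2), mammal(obj2) => valid(obj2)]. ⇒ new: flagged(obj2), approved(obj2), valid(obj2).
[2] (viii) [approved(obj2), hot(obj2) => locked(obj2)]; (x) [flagged(obj2), hot(obj2) => has_feathers(obj2)]. ⇒ new: locked(obj2), has_feathers(obj2).
[3] (v) [locked(obj2), valid(obj2) => flies(obj2)]. ⇒ new: flies(obj2).
[4] (i) [flies(obj2), flagged(obj2) => cold(obj2)]. ⇒ new: cold(obj2).
[5] (xvi) [cold(obj2), mammal(obj2) => wooden(obj2)]. ⇒ new: wooden(obj2).
[6] (ii) [wooden(obj2), blue(obj2) => bird(obj2)]. ⇒ new: bird(obj2).
Closure: {approved(obj2), bird(obj2), blue(obj2), cold(obj2), flagged(obj2), flies(obj2), has_feathers(obj2), hot(obj2), locked(obj2), mammal(obj2), metal(obj2), small(obj2), swims(obj2), valid(obj2), wooden(obj2)} — 15 facts.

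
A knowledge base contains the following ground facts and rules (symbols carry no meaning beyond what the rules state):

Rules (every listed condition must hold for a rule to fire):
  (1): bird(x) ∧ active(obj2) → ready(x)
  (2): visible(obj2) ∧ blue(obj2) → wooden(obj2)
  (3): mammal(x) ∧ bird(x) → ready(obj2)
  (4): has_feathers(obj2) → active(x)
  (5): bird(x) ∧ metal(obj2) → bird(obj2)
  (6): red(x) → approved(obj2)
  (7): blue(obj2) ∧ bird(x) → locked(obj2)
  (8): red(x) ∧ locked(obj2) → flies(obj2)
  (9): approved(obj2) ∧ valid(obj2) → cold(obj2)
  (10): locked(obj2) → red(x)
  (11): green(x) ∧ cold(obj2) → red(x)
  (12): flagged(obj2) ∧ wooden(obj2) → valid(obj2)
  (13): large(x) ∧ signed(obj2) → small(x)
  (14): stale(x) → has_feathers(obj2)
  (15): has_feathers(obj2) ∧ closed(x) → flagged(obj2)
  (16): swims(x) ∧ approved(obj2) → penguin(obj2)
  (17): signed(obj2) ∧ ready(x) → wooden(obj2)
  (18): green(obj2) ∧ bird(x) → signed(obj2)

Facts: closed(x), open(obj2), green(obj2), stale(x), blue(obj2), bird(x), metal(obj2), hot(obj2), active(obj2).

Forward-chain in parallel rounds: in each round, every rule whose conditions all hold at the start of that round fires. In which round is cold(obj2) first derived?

4

[1] (1) [bird(x) ∧ active(obj2) → ready(x)]; (5) [bird(x) ∧ metal(obj2) → bird(obj2)]; (7) [blue(obj2) ∧ bird(x) → locked(obj2)]; (14) [stale(x) → has_feathers(obj2)]; (18) [green(obj2) ∧ bird(x) → signed(obj2)]. ⇒ new: ready(x), bird(obj2), locked(obj2), has_feathers(obj2), signed(obj2).
[2] (4) [has_feathers(obj2) → active(x)]; (10) [locked(obj2) → red(x)]; (15) [has_feathers(obj2) ∧ closed(x) → flagged(obj2)]; (17) [signed(obj2) ∧ ready(x) → wooden(obj2)]. ⇒ new: active(x), red(x), flagged(obj2), wooden(obj2).
[3] (6) [red(x) → approved(obj2)]; (8) [red(x) ∧ locked(obj2) → flies(obj2)]; (12) [flagged(obj2) ∧ wooden(obj2) → valid(obj2)]. ⇒ new: approved(obj2), flies(obj2), valid(obj2).
[4] (9) [approved(obj2) ∧ valid(obj2) → cold(obj2)]. ⇒ new: cold(obj2).
cold(obj2) first appears in round 4.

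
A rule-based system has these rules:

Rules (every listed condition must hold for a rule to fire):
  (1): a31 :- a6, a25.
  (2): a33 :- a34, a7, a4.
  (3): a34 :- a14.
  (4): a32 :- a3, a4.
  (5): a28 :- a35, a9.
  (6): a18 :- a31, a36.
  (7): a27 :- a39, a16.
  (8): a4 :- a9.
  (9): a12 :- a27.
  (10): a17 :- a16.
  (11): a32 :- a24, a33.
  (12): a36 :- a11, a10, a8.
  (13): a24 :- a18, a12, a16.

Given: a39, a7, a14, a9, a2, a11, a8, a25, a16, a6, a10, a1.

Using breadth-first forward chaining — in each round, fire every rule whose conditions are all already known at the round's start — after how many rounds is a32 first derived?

4

[1] (1) [a31 :- a6, a25.]; (3) [a34 :- a14.]; (7) [a27 :- a39, a16.]; (8) [a4 :- a9.]; (10) [a17 :- a16.]; (12) [a36 :- a11, a10, a8.]. ⇒ new: a31, a34, a27, a4, a17, a36.
[2] (2) [a33 :- a34, a7, a4.]; (6) [a18 :- a31, a36.]; (9) [a12 :- a27.]. ⇒ new: a33, a18, a12.
[3] (13) [a24 :- a18, a12, a16.]. ⇒ new: a24.
[4] (11) [a32 :- a24, a33.]. ⇒ new: a32.
a32 first appears in round 4.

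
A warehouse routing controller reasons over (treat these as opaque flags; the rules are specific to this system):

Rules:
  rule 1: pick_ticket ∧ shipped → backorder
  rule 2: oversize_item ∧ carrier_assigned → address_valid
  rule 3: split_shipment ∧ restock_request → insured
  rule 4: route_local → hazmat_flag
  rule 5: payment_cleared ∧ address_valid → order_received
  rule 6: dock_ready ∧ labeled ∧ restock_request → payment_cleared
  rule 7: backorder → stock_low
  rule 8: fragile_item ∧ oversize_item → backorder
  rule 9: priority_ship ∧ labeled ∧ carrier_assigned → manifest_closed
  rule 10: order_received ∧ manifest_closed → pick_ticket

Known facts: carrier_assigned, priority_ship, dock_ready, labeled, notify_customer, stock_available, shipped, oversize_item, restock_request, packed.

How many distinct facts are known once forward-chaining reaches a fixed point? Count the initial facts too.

17

Round 1: rule 2 [oversize_item ∧ carrier_assigned → address_valid]; rule 6 [dock_ready ∧ labeled ∧ restock_request → payment_cleared]; rule 9 [priority_ship ∧ labeled ∧ carrier_assigned → manifest_closed]. New: address_valid, payment_cleared, manifest_closed.
Round 2: rule 5 [payment_cleared ∧ address_valid → order_received]. New: order_received.
Round 3: rule 10 [order_received ∧ manifest_closed → pick_ticket]. New: pick_ticket.
Round 4: rule 1 [pick_ticket ∧ shipped → backorder]. New: backorder.
Round 5: rule 7 [backorder → stock_low]. New: stock_low.
Closure: {address_valid, backorder, carrier_assigned, dock_ready, labeled, manifest_closed, notify_customer, order_received, oversize_item, packed, payment_cleared, pick_ticket, priority_ship, restock_request, shipped, stock_available, stock_low} — 17 facts.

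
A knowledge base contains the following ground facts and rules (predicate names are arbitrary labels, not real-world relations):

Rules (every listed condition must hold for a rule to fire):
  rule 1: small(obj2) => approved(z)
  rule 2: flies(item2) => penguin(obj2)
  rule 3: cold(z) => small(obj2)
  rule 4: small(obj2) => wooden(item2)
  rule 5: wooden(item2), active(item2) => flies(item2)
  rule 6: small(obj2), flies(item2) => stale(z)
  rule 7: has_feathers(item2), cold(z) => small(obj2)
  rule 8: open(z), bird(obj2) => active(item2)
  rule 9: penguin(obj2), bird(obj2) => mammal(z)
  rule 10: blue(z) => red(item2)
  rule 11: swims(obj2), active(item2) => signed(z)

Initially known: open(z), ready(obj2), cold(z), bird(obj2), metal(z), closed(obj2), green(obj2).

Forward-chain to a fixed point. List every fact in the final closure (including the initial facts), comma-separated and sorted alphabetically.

active(item2), approved(z), bird(obj2), closed(obj2), cold(z), flies(item2), green(obj2), mammal(z), metal(z), open(z), penguin(obj2), ready(obj2), small(obj2), stale(z), wooden(item2)

Round 1 fires rule 3, rule 8, giving small(obj2), active(item2).
Round 2 fires rule 1, rule 4, giving approved(z), wooden(item2).
Round 3 fires rule 5, giving flies(item2).
Round 4 fires rule 2, rule 6, giving penguin(obj2), stale(z).
Round 5 fires rule 9, giving mammal(z).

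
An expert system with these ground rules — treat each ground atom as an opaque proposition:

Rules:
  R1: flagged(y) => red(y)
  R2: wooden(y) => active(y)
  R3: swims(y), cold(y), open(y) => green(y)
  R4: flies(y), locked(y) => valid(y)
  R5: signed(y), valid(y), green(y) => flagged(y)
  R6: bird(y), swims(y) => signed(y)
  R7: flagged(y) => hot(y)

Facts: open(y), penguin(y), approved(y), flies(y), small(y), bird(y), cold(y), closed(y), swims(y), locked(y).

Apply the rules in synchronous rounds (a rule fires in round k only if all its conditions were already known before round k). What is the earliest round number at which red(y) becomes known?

Round 1 — R3, R4, R6, derive green(y), valid(y), signed(y).
Round 2 — R5, derive flagged(y).
Round 3 — R1, R7, derive red(y), hot(y).
red(y) first appears in round 3.

3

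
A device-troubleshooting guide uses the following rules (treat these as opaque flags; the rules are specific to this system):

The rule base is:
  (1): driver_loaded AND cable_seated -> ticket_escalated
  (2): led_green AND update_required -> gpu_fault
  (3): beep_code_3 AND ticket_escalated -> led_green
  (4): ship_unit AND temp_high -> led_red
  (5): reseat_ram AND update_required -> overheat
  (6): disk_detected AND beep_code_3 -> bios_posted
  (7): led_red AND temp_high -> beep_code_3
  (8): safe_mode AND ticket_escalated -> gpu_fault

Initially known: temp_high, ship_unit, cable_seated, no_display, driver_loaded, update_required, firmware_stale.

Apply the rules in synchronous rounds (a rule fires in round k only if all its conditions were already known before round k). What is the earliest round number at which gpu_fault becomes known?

4

Round 1 fires (1), (4), giving ticket_escalated, led_red.
Round 2 fires (7), giving beep_code_3.
Round 3 fires (3), giving led_green.
Round 4 fires (2), giving gpu_fault.
gpu_fault first appears in round 4.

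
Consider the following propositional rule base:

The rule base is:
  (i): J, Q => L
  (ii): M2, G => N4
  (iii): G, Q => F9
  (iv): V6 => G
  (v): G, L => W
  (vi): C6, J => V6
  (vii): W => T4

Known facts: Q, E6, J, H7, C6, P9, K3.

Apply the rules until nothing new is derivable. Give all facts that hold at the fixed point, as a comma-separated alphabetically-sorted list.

Round 1: (i) [J, Q => L]; (vi) [C6, J => V6]. Adds L, V6.
Round 2: (iv) [V6 => G]. Adds G.
Round 3: (iii) [G, Q => F9]; (v) [G, L => W]. Adds F9, W.
Round 4: (vii) [W => T4]. Adds T4.

C6, E6, F9, G, H7, J, K3, L, P9, Q, T4, V6, W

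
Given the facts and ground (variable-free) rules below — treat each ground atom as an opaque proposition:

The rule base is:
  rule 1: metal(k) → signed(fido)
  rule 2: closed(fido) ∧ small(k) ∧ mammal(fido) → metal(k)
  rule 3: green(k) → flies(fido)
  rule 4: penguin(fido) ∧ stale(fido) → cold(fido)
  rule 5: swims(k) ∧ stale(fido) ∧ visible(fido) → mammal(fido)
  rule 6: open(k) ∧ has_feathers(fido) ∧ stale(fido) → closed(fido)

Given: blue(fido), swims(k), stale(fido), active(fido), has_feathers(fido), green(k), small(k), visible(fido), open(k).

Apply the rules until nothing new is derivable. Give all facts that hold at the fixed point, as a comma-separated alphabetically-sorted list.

active(fido), blue(fido), closed(fido), flies(fido), green(k), has_feathers(fido), mammal(fido), metal(k), open(k), signed(fido), small(k), stale(fido), swims(k), visible(fido)

Round 1: rule 3 [green(k) → flies(fido)]; rule 5 [swims(k) ∧ stale(fido) ∧ visible(fido) → mammal(fido)]; rule 6 [open(k) ∧ has_feathers(fido) ∧ stale(fido) → closed(fido)]. New: flies(fido), mammal(fido), closed(fido).
Round 2: rule 2 [closed(fido) ∧ small(k) ∧ mammal(fido) → metal(k)]. New: metal(k).
Round 3: rule 1 [metal(k) → signed(fido)]. New: signed(fido).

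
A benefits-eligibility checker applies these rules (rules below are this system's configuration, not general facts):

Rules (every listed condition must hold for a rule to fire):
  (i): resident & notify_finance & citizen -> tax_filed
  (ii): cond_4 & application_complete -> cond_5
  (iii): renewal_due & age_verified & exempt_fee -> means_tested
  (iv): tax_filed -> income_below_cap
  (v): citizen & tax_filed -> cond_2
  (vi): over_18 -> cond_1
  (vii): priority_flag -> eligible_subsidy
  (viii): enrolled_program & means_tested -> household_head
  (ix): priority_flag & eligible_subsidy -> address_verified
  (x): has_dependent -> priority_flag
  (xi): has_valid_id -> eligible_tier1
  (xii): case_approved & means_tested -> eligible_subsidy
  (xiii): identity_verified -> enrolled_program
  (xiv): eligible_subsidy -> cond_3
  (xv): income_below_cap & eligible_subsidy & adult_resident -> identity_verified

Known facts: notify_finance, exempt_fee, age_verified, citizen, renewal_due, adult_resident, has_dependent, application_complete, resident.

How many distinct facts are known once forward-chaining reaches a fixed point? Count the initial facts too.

Round 1: (i) [resident & notify_finance & citizen -> tax_filed]; (iii) [renewal_due & age_verified & exempt_fee -> means_tested]; (x) [has_dependent -> priority_flag]. New: tax_filed, means_tested, priority_flag.
Round 2: (iv) [tax_filed -> income_below_cap]; (v) [citizen & tax_filed -> cond_2]; (vii) [priority_flag -> eligible_subsidy]. New: income_below_cap, cond_2, eligible_subsidy.
Round 3: (ix) [priority_flag & eligible_subsidy -> address_verified]; (xiv) [eligible_subsidy -> cond_3]; (xv) [income_below_cap & eligible_subsidy & adult_resident -> identity_verified]. New: address_verified, cond_3, identity_verified.
Round 4: (xiii) [identity_verified -> enrolled_program]. New: enrolled_program.
Round 5: (viii) [enrolled_program & means_tested -> household_head]. New: household_head.
Closure: {address_verified, adult_resident, age_verified, application_complete, citizen, cond_2, cond_3, eligible_subsidy, enrolled_program, exempt_fee, has_dependent, household_head, identity_verified, income_below_cap, means_tested, notify_finance, priority_flag, renewal_due, resident, tax_filed} — 20 facts.

20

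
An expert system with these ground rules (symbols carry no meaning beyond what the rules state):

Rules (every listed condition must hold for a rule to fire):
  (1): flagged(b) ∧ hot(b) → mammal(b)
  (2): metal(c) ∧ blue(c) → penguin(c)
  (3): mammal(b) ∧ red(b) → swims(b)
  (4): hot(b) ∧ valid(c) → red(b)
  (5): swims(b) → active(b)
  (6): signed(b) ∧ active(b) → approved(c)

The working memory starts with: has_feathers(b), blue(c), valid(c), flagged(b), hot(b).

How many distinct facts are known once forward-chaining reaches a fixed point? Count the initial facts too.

9

Round 1 fires (1), (4), giving mammal(b), red(b).
Round 2 fires (3), giving swims(b).
Round 3 fires (5), giving active(b).
Closure: {active(b), blue(c), flagged(b), has_feathers(b), hot(b), mammal(b), red(b), swims(b), valid(c)} — 9 facts.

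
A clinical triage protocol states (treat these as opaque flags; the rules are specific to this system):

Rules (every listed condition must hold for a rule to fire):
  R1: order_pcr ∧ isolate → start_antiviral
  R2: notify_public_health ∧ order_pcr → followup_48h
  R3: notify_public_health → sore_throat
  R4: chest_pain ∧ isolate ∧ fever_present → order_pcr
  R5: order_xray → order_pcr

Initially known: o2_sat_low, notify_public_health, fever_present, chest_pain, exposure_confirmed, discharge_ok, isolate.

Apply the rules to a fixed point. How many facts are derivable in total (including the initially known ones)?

11

[1] R3 [notify_public_health → sore_throat]; R4 [chest_pain ∧ isolate ∧ fever_present → order_pcr]. ⇒ new: sore_throat, order_pcr.
[2] R1 [order_pcr ∧ isolate → start_antiviral]; R2 [notify_public_health ∧ order_pcr → followup_48h]. ⇒ new: start_antiviral, followup_48h.
Closure: {chest_pain, discharge_ok, exposure_confirmed, fever_present, followup_48h, isolate, notify_public_health, o2_sat_low, order_pcr, sore_throat, start_antiviral} — 11 facts.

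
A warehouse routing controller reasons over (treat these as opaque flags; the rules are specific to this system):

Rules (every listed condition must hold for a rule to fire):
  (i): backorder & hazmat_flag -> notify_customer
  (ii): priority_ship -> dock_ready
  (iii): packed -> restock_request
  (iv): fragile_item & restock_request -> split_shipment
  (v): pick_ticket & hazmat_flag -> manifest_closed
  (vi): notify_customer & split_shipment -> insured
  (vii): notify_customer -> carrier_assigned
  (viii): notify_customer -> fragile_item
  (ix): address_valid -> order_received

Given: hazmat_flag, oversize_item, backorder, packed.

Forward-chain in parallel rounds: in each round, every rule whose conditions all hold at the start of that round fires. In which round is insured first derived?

4

Round 1: (i) [backorder & hazmat_flag -> notify_customer]; (iii) [packed -> restock_request]. New: notify_customer, restock_request.
Round 2: (vii) [notify_customer -> carrier_assigned]; (viii) [notify_customer -> fragile_item]. New: carrier_assigned, fragile_item.
Round 3: (iv) [fragile_item & restock_request -> split_shipment]. New: split_shipment.
Round 4: (vi) [notify_customer & split_shipment -> insured]. New: insured.
insured first appears in round 4.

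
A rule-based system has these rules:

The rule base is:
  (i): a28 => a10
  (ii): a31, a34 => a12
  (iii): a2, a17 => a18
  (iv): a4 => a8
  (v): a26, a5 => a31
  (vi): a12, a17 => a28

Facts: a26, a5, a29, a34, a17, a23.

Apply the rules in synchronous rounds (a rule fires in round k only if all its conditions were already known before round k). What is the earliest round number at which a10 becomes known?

4

Round 1: (v) [a26, a5 => a31]. Adds a31.
Round 2: (ii) [a31, a34 => a12]. Adds a12.
Round 3: (vi) [a12, a17 => a28]. Adds a28.
Round 4: (i) [a28 => a10]. Adds a10.
a10 first appears in round 4.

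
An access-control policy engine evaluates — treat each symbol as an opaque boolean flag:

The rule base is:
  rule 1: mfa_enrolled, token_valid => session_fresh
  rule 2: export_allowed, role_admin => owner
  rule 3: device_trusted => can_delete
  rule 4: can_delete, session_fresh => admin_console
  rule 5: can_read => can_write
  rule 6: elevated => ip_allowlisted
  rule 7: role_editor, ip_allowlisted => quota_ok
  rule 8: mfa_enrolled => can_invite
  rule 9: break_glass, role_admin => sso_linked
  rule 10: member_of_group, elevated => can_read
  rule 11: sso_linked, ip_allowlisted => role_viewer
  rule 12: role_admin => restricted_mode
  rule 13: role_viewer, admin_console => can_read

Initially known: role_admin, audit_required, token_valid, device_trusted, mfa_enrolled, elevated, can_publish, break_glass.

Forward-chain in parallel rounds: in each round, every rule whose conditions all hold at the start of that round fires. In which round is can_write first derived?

4

Round 1 fires rule 1, rule 3, rule 6, rule 8, rule 9, rule 12, giving session_fresh, can_delete, ip_allowlisted, can_invite, sso_linked, restricted_mode.
Round 2 fires rule 4, rule 11, giving admin_console, role_viewer.
Round 3 fires rule 13, giving can_read.
Round 4 fires rule 5, giving can_write.
can_write first appears in round 4.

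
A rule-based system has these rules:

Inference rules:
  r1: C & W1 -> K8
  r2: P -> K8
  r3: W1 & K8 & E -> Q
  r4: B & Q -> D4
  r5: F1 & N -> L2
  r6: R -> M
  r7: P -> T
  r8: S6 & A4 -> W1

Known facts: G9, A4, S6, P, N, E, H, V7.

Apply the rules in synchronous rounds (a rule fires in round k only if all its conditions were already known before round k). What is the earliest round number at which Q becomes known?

2

Round 1 — r2, r7, r8, derive K8, T, W1.
Round 2 — r3, derive Q.
Q first appears in round 2.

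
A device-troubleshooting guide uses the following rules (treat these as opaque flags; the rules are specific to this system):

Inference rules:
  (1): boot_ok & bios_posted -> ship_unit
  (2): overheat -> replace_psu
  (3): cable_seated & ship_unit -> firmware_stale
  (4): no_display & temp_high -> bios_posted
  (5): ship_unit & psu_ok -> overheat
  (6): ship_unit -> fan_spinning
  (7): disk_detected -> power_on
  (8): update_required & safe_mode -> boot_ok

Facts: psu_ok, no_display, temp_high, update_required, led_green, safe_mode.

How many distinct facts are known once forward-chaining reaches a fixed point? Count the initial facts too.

Round 1: (4) [no_display & temp_high -> bios_posted]; (8) [update_required & safe_mode -> boot_ok]. New: bios_posted, boot_ok.
Round 2: (1) [boot_ok & bios_posted -> ship_unit]. New: ship_unit.
Round 3: (5) [ship_unit & psu_ok -> overheat]; (6) [ship_unit -> fan_spinning]. New: overheat, fan_spinning.
Round 4: (2) [overheat -> replace_psu]. New: replace_psu.
Closure: {bios_posted, boot_ok, fan_spinning, led_green, no_display, overheat, psu_ok, replace_psu, safe_mode, ship_unit, temp_high, update_required} — 12 facts.

12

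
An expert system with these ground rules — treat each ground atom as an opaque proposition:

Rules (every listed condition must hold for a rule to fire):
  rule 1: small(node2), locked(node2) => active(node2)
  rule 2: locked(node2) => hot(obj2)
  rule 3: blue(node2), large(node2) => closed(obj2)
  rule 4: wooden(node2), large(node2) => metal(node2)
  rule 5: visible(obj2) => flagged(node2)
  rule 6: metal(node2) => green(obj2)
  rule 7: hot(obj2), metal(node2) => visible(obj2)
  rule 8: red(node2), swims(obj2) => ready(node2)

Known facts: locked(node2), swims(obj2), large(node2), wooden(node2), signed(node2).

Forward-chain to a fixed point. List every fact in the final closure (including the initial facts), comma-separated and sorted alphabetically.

[1] rule 2 [locked(node2) => hot(obj2)]; rule 4 [wooden(node2), large(node2) => metal(node2)]. ⇒ new: hot(obj2), metal(node2).
[2] rule 6 [metal(node2) => green(obj2)]; rule 7 [hot(obj2), metal(node2) => visible(obj2)]. ⇒ new: green(obj2), visible(obj2).
[3] rule 5 [visible(obj2) => flagged(node2)]. ⇒ new: flagged(node2).

flagged(node2), green(obj2), hot(obj2), large(node2), locked(node2), metal(node2), signed(node2), swims(obj2), visible(obj2), wooden(node2)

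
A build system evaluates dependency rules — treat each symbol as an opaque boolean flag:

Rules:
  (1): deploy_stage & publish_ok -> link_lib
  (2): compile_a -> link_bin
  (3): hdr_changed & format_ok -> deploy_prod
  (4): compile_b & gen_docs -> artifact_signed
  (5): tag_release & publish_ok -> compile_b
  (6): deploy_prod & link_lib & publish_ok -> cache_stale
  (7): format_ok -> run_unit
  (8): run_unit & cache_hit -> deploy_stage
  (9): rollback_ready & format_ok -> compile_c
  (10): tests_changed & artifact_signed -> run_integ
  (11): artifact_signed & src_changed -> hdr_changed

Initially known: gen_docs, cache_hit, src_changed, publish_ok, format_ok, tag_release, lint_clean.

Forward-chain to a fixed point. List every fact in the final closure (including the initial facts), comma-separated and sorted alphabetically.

artifact_signed, cache_hit, cache_stale, compile_b, deploy_prod, deploy_stage, format_ok, gen_docs, hdr_changed, link_lib, lint_clean, publish_ok, run_unit, src_changed, tag_release

[1] (5) [tag_release & publish_ok -> compile_b]; (7) [format_ok -> run_unit]. ⇒ new: compile_b, run_unit.
[2] (4) [compile_b & gen_docs -> artifact_signed]; (8) [run_unit & cache_hit -> deploy_stage]. ⇒ new: artifact_signed, deploy_stage.
[3] (1) [deploy_stage & publish_ok -> link_lib]; (11) [artifact_signed & src_changed -> hdr_changed]. ⇒ new: link_lib, hdr_changed.
[4] (3) [hdr_changed & format_ok -> deploy_prod]. ⇒ new: deploy_prod.
[5] (6) [deploy_prod & link_lib & publish_ok -> cache_stale]. ⇒ new: cache_stale.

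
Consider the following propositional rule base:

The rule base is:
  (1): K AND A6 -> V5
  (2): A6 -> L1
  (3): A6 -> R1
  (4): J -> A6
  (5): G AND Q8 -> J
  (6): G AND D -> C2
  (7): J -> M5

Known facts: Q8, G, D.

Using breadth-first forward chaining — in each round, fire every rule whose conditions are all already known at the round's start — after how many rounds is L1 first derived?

Round 1 — (5), (6), derive J, C2.
Round 2 — (4), (7), derive A6, M5.
Round 3 — (2), (3), derive L1, R1.
L1 first appears in round 3.

3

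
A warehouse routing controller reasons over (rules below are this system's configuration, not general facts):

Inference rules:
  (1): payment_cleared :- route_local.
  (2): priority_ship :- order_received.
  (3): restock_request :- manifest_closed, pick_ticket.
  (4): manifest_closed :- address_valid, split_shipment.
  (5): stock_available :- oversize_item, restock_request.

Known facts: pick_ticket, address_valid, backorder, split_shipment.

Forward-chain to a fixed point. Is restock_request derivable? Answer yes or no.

yes

Round 1: (4) [manifest_closed :- address_valid, split_shipment.]. New: manifest_closed.
Round 2: (3) [restock_request :- manifest_closed, pick_ticket.]. New: restock_request.
restock_request appears in round 2, so it is derivable.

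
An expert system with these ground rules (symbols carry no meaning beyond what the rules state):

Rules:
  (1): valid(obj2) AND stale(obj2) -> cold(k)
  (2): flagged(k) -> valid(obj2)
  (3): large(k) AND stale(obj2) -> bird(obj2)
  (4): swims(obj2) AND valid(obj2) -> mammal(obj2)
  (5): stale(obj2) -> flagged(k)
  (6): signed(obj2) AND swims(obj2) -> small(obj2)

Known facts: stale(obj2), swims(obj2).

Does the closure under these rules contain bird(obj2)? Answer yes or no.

Round 1 fires (5), giving flagged(k).
Round 2 fires (2), giving valid(obj2).
Round 3 fires (1), (4), giving cold(k), mammal(obj2).
Fixed point reached. bird(obj2) is concluded only by (3); (3) needs large(k) (never derived).

no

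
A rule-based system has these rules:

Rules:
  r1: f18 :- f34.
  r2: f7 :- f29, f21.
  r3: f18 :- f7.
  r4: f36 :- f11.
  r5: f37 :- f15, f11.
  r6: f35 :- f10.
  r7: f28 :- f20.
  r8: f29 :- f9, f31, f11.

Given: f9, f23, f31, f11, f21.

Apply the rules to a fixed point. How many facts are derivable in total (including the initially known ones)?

[1] r4 [f36 :- f11.]; r8 [f29 :- f9, f31, f11.]. ⇒ new: f36, f29.
[2] r2 [f7 :- f29, f21.]. ⇒ new: f7.
[3] r3 [f18 :- f7.]. ⇒ new: f18.
Closure: {f11, f18, f21, f23, f29, f31, f36, f7, f9} — 9 facts.

9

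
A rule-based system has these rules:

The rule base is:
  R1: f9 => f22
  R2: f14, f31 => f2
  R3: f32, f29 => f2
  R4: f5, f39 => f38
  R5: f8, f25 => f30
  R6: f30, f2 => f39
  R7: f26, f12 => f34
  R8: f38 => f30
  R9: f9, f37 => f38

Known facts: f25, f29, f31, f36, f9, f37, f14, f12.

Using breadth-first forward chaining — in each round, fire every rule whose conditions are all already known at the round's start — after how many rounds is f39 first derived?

3

Round 1 — R1, R2, R9, derive f22, f2, f38.
Round 2 — R8, derive f30.
Round 3 — R6, derive f39.
f39 first appears in round 3.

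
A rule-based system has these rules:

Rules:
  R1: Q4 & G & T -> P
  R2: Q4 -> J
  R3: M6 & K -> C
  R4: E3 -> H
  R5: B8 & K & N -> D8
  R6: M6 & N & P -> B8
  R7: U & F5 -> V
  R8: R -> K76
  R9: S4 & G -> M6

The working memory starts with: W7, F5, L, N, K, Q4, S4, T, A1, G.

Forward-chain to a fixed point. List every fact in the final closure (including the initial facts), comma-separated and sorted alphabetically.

A1, B8, C, D8, F5, G, J, K, L, M6, N, P, Q4, S4, T, W7

Round 1: R1 [Q4 & G & T -> P]; R2 [Q4 -> J]; R9 [S4 & G -> M6]. Adds P, J, M6.
Round 2: R3 [M6 & K -> C]; R6 [M6 & N & P -> B8]. Adds C, B8.
Round 3: R5 [B8 & K & N -> D8]. Adds D8.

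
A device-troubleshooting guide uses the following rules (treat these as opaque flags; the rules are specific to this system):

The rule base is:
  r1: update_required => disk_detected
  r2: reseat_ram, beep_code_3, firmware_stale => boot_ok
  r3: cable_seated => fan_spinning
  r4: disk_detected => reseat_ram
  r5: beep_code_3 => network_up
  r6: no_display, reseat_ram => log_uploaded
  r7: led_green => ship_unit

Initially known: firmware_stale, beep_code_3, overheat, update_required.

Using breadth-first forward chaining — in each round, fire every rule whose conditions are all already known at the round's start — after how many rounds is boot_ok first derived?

Round 1 fires r1, r5, giving disk_detected, network_up.
Round 2 fires r4, giving reseat_ram.
Round 3 fires r2, giving boot_ok.
boot_ok first appears in round 3.

3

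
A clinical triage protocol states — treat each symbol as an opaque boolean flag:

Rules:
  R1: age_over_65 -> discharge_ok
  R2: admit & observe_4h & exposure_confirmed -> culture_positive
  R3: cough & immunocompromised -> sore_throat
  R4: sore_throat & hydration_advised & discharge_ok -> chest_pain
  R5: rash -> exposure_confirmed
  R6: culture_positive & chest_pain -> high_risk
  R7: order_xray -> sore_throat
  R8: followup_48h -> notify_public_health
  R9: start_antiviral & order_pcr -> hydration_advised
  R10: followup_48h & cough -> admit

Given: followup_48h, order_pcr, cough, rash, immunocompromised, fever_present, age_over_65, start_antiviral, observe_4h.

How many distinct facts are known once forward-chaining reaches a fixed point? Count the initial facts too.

18

Round 1: R1 [age_over_65 -> discharge_ok]; R3 [cough & immunocompromised -> sore_throat]; R5 [rash -> exposure_confirmed]; R8 [followup_48h -> notify_public_health]; R9 [start_antiviral & order_pcr -> hydration_advised]; R10 [followup_48h & cough -> admit]. Adds discharge_ok, sore_throat, exposure_confirmed, notify_public_health, hydration_advised, admit.
Round 2: R2 [admit & observe_4h & exposure_confirmed -> culture_positive]; R4 [sore_throat & hydration_advised & discharge_ok -> chest_pain]. Adds culture_positive, chest_pain.
Round 3: R6 [culture_positive & chest_pain -> high_risk]. Adds high_risk.
Closure: {admit, age_over_65, chest_pain, cough, culture_positive, discharge_ok, exposure_confirmed, fever_present, followup_48h, high_risk, hydration_advised, immunocompromised, notify_public_health, observe_4h, order_pcr, rash, sore_throat, start_antiviral} — 18 facts.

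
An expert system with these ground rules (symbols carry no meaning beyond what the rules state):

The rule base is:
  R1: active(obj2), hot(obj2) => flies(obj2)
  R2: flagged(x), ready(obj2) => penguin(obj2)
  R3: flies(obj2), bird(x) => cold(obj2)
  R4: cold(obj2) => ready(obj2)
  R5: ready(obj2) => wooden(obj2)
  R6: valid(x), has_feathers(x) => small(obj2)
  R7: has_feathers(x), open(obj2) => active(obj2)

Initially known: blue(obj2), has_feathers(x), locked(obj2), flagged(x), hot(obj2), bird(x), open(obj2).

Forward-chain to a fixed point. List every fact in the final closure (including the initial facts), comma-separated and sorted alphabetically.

Round 1 fires R7, giving active(obj2).
Round 2 fires R1, giving flies(obj2).
Round 3 fires R3, giving cold(obj2).
Round 4 fires R4, giving ready(obj2).
Round 5 fires R2, R5, giving penguin(obj2), wooden(obj2).

active(obj2), bird(x), blue(obj2), cold(obj2), flagged(x), flies(obj2), has_feathers(x), hot(obj2), locked(obj2), open(obj2), penguin(obj2), ready(obj2), wooden(obj2)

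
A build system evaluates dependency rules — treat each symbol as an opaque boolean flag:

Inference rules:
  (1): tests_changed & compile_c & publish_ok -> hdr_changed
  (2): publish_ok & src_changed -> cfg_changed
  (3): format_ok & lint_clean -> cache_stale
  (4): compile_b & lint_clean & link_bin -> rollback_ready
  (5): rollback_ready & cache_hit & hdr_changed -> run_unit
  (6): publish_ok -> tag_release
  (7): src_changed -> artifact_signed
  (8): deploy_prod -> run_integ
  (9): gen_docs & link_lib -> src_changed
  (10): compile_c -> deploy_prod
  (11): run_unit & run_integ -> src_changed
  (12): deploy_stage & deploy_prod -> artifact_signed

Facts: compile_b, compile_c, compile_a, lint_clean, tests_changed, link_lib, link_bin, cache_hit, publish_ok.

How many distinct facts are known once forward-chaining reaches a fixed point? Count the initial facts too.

18

Round 1: (1) [tests_changed & compile_c & publish_ok -> hdr_changed]; (4) [compile_b & lint_clean & link_bin -> rollback_ready]; (6) [publish_ok -> tag_release]; (10) [compile_c -> deploy_prod]. Adds hdr_changed, rollback_ready, tag_release, deploy_prod.
Round 2: (5) [rollback_ready & cache_hit & hdr_changed -> run_unit]; (8) [deploy_prod -> run_integ]. Adds run_unit, run_integ.
Round 3: (11) [run_unit & run_integ -> src_changed]. Adds src_changed.
Round 4: (2) [publish_ok & src_changed -> cfg_changed]; (7) [src_changed -> artifact_signed]. Adds cfg_changed, artifact_signed.
Closure: {artifact_signed, cache_hit, cfg_changed, compile_a, compile_b, compile_c, deploy_prod, hdr_changed, link_bin, link_lib, lint_clean, publish_ok, rollback_ready, run_integ, run_unit, src_changed, tag_release, tests_changed} — 18 facts.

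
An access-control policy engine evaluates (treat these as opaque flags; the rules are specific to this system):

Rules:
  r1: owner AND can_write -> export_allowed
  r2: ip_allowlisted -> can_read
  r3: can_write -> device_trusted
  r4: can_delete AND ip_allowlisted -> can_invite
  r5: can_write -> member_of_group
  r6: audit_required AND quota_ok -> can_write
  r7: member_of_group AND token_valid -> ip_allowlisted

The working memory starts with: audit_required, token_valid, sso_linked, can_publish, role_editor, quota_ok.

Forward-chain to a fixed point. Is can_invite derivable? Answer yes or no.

Round 1: r6 [audit_required AND quota_ok -> can_write]. Adds can_write.
Round 2: r3 [can_write -> device_trusted]; r5 [can_write -> member_of_group]. Adds device_trusted, member_of_group.
Round 3: r7 [member_of_group AND token_valid -> ip_allowlisted]. Adds ip_allowlisted.
Round 4: r2 [ip_allowlisted -> can_read]. Adds can_read.
Fixed point reached. can_invite is concluded only by r4; r4 needs can_delete (never derived).

no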